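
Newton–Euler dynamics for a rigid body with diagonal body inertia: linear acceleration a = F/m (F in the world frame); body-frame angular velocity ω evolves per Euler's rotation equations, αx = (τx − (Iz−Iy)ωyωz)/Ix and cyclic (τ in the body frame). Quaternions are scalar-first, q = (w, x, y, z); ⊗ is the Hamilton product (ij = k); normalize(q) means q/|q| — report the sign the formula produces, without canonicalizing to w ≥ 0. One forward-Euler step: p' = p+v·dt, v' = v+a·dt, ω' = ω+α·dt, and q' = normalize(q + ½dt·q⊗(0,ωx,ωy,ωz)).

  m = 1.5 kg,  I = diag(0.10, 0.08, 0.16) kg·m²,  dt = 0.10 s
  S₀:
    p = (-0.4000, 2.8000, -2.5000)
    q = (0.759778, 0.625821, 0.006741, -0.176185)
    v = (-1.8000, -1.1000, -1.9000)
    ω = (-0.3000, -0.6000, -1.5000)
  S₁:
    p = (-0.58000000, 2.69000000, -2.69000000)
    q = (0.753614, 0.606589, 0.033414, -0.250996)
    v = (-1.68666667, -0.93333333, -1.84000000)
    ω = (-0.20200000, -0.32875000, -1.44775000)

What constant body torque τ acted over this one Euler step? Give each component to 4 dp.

τ = (0.1700, 0.1900, 0.0800)

Δω = ω₁−ω₀ = (0.09800000, 0.27125000, 0.05225000)
gyro term ω₀×Iω₀ = (0.0720, -0.0270, -0.0036)
I·α + gyro = (0.1700, 0.1900, 0.0800)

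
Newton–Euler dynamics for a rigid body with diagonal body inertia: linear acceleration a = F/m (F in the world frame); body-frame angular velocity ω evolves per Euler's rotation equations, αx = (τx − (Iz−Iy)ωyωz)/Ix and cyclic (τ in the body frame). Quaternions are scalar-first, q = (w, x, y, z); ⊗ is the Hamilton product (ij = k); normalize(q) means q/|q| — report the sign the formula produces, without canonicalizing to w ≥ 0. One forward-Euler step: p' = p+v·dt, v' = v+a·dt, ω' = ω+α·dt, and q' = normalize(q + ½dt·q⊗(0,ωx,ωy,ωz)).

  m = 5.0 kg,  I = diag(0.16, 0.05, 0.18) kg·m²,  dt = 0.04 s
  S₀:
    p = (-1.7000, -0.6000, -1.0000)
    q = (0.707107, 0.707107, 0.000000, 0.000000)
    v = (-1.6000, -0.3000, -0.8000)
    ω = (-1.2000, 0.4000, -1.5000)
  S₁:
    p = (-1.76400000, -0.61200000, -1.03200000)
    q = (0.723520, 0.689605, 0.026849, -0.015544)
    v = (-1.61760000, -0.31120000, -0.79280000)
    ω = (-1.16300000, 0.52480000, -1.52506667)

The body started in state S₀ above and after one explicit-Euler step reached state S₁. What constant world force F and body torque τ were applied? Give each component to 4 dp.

rate change Δω = (0.03700000, 0.12480000, -0.02506667)
precession coupling = (-0.0780, -0.0360, 0.0528)
I·α + gyro = (0.0700, 0.1200, -0.0600)
v₁ − v₀ = (-0.01760000, -0.01120000, 0.00720000)
F = m·Δv/dt = (-2.2000, -1.4000, 0.9000)

F = (-2.2000, -1.4000, 0.9000)
τ = (0.0700, 0.1200, -0.0600)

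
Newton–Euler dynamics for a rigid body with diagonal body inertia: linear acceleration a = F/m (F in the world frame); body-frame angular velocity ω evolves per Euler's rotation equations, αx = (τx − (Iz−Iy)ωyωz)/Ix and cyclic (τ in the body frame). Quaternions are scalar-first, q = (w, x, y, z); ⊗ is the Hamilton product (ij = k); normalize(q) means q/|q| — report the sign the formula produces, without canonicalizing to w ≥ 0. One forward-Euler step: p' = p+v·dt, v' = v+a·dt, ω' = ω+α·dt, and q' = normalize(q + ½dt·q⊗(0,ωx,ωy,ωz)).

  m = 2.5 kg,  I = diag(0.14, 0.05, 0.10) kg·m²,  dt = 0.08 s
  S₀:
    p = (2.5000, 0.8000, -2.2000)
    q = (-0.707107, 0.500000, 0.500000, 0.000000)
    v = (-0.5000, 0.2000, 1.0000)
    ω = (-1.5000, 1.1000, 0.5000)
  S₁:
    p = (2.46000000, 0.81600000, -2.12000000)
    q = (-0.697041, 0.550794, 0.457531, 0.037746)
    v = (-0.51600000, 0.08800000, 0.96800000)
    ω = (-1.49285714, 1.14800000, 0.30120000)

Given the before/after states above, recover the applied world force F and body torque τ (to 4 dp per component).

Δω = ω₁−ω₀ = (0.00714286, 0.04800000, -0.19880000)
I·α + gyro = (0.0400, 0.0000, -0.1000)
v₁ − v₀ = (-0.01600000, -0.11200000, -0.03200000)
m·(v₁−v₀)/dt = (-0.5000, -3.5000, -1.0000)

F = (-0.5000, -3.5000, -1.0000)
τ = (0.0400, 0.0000, -0.1000)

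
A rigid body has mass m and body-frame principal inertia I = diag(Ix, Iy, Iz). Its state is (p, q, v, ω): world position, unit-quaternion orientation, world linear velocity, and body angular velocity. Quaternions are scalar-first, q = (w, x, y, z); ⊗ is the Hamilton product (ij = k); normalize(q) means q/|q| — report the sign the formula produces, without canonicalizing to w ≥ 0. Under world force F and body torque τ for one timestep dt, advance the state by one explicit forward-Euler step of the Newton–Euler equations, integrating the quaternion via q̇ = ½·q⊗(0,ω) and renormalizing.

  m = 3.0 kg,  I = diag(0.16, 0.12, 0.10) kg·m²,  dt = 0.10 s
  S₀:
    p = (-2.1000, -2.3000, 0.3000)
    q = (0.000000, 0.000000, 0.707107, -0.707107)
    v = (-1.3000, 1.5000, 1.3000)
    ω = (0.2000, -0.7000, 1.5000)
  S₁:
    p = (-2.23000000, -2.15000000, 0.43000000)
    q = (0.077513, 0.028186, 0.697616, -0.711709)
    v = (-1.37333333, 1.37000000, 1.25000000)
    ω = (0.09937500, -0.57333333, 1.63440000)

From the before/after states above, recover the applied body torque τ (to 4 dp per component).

τ = (-0.1400, 0.1700, 0.1400)

rate change Δω = (-0.10062500, 0.12666667, 0.13440000)
gyro term ω₀×Iω₀ = (0.0210, 0.0180, 0.0056)
applied torque τ = (-0.1400, 0.1700, 0.1400)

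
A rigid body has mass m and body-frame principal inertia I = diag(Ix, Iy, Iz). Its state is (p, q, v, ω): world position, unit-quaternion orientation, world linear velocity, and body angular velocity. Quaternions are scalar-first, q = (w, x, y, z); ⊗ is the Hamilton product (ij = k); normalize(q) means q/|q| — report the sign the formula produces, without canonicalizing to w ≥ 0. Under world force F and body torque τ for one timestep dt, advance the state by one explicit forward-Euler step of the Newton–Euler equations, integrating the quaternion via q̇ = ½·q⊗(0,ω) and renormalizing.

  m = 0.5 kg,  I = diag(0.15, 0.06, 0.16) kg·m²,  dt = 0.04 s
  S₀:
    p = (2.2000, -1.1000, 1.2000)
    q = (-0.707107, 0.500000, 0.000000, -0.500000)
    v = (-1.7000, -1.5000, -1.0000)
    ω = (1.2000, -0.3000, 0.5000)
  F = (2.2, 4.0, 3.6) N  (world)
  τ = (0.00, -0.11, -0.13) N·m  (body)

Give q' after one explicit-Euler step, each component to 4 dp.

q' = (-0.7139, 0.4799, -0.0128, -0.5099)

2q̇ = q⊗(0,ω) = (-0.3500000, -0.9985284, -0.6378679, -0.5035535)
updated quaternion q' = (-0.7139, 0.4799, -0.0128, -0.5099)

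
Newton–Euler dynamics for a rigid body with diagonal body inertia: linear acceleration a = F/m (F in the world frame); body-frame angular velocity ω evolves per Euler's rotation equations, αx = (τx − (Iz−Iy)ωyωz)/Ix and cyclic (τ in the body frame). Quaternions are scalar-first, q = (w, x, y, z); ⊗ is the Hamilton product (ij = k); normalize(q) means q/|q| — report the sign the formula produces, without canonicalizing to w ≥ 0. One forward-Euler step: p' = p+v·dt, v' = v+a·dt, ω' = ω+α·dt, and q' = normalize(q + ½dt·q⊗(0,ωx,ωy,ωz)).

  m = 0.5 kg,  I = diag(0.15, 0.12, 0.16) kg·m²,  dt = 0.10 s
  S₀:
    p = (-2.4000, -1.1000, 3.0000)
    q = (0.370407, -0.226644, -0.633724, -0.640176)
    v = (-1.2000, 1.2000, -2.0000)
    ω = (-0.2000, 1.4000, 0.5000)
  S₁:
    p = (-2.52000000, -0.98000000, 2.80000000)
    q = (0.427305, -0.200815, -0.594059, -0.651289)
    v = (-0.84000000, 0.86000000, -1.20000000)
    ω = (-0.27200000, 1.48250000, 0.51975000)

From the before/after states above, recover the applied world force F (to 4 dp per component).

Δv = v₁−v₀ = (0.36000000, -0.34000000, 0.80000000)
m·(v₁−v₀)/dt = (1.8000, -1.7000, 4.0000)

F = (1.8000, -1.7000, 4.0000)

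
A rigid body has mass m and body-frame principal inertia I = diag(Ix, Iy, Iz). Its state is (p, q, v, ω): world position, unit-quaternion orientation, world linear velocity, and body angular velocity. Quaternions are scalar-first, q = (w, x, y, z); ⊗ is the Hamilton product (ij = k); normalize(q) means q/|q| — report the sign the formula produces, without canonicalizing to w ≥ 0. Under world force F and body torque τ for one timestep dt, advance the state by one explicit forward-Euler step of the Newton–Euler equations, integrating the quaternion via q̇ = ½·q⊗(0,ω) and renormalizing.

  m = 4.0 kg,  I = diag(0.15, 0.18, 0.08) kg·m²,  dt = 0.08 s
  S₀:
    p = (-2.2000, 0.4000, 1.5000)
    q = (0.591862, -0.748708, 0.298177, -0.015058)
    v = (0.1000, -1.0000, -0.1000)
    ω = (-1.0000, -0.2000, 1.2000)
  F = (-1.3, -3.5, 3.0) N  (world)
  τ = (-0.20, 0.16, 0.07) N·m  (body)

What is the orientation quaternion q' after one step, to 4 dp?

q' = (0.5639, -0.7567, 0.3293, 0.0312)

Hamilton product q⊗(0,ω) = (-0.6710030, -0.2370612, 0.7951352, 1.1581530)
q' = normalize(q + ½dt·q⊗(0,ω)) = (0.5639, -0.7567, 0.3293, 0.0312)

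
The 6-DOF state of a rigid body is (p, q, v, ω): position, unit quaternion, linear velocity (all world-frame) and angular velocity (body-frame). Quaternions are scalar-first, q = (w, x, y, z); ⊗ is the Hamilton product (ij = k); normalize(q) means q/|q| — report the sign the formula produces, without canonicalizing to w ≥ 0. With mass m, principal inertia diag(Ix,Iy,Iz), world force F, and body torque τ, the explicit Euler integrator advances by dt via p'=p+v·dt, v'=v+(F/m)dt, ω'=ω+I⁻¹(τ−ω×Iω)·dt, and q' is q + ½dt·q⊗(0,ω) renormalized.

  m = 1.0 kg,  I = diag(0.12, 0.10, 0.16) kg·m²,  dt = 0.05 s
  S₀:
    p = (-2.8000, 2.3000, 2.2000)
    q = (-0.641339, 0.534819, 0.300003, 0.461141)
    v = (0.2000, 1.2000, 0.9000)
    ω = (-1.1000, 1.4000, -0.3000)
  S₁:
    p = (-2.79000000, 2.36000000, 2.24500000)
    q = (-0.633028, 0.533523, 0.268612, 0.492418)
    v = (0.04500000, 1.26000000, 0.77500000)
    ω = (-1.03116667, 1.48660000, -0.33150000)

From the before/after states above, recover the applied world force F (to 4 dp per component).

F = (-3.1000, 1.2000, -2.5000)

velocity change Δv = (-0.15500000, 0.06000000, -0.12500000)
m·(v₁−v₀)/dt = (-3.1000, 1.2000, -2.5000)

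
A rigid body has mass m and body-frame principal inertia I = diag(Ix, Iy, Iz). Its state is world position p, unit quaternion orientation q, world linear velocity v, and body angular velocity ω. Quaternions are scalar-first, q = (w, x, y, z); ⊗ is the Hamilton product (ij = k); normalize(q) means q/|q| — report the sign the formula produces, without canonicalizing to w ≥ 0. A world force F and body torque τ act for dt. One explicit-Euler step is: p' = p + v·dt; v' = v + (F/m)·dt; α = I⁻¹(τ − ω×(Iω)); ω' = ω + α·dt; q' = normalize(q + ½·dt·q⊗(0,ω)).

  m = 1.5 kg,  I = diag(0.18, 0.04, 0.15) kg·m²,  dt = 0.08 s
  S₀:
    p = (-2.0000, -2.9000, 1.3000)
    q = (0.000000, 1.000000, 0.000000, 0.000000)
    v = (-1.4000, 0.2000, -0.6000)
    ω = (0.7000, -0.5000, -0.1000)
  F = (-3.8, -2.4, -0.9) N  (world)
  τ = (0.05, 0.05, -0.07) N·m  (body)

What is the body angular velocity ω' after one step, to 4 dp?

ω' = (0.7198, -0.3958, -0.1635)

gyro term ω×Iω = (0.0055, -0.0021, 0.0490)
α = I⁻¹(τ − ω×Iω) = (0.2472, 1.3025, -0.7933)
ω' = ω + α·dt = (0.7198, -0.3958, -0.1635)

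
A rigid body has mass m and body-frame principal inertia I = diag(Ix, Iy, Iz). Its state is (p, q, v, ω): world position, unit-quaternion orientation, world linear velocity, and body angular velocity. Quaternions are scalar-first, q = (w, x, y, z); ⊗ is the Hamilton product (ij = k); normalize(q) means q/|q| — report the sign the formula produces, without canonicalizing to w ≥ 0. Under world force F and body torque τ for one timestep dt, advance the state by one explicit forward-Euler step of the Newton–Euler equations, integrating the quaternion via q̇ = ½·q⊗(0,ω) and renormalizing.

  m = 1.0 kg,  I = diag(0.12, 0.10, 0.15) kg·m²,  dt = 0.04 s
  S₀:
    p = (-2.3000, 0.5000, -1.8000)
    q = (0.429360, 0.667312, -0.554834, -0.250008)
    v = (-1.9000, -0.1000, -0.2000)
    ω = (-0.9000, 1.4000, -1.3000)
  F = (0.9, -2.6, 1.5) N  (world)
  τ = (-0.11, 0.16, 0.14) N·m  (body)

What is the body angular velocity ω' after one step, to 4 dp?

gyro term ω×Iω = (-0.0910, -0.0351, 0.0252)
α = I⁻¹(τ − ω×Iω) = (-0.1583, 1.9510, 0.7653)
new body rate ω' = (-0.9063, 1.4780, -1.2694)

ω' = (-0.9063, 1.4780, -1.2694)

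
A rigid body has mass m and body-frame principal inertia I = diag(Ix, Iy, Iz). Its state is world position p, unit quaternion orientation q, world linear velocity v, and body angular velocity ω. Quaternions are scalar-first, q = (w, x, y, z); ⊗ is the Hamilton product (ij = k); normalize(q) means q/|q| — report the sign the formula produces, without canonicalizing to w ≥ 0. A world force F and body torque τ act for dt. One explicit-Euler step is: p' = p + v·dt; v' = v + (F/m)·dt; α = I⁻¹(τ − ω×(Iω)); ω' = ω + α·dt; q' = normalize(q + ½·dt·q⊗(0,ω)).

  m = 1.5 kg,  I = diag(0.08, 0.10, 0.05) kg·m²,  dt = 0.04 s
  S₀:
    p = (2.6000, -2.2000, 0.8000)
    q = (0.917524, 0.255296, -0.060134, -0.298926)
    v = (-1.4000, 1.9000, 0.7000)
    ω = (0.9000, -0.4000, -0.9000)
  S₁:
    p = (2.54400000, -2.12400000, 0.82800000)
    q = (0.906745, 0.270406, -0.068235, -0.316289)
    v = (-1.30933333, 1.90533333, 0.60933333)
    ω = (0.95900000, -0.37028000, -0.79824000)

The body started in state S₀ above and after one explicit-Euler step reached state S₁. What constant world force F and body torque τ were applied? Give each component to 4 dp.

ω₁ − ω₀ = (0.05900000, 0.02972000, 0.10176000)
τ = I·(Δω/dt) + ω₀×(Iω₀) = (0.1000, 0.0500, 0.1200)
v₁ − v₀ = (0.09066667, 0.00533333, -0.09066667)
m·(v₁−v₀)/dt = (3.4000, 0.2000, -3.4000)

F = (3.4000, 0.2000, -3.4000)
τ = (0.1000, 0.0500, 0.1200)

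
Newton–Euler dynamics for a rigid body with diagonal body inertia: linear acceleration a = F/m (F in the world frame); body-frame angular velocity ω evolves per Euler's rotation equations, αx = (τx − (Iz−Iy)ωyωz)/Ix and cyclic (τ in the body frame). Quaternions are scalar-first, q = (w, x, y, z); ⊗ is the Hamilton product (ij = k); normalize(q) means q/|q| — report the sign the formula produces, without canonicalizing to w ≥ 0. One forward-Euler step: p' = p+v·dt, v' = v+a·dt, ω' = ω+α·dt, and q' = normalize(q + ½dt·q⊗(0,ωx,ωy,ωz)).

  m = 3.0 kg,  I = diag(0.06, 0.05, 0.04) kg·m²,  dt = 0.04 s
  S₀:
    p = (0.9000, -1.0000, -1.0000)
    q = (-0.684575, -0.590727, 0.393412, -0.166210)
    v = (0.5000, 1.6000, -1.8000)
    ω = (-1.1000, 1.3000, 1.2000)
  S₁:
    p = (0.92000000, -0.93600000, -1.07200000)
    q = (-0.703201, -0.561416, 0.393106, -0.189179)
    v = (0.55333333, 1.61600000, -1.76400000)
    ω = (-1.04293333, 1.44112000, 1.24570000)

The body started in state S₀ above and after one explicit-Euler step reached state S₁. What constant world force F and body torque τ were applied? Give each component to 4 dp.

F = (4.0000, 1.2000, 2.7000)
τ = (0.0700, 0.1500, 0.0600)

rate change Δω = (0.05706667, 0.14112000, 0.04570000)
gyro term ω₀×Iω₀ = (-0.0156, -0.0264, 0.0143)
applied torque τ = (0.0700, 0.1500, 0.0600)
Δv = v₁−v₀ = (0.05333333, 0.01600000, 0.03600000)
applied force F = (4.0000, 1.2000, 2.7000)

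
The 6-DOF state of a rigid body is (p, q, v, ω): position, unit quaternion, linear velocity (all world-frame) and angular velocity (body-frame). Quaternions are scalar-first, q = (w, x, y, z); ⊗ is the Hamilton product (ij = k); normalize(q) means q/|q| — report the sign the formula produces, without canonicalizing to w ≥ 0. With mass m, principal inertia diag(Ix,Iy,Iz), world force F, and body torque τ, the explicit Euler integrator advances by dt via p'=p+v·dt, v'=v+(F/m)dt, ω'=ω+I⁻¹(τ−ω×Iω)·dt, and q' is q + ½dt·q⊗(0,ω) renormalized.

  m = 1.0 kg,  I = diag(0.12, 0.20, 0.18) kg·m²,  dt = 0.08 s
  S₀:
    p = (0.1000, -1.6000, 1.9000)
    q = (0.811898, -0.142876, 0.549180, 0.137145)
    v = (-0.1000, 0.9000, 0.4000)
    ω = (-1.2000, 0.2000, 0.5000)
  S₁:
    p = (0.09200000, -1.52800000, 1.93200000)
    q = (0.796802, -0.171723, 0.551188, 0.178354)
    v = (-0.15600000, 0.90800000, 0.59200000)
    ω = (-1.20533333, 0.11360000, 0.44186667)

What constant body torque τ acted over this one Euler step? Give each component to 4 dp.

τ = (-0.0100, -0.1800, -0.1500)

Δω = ω₁−ω₀ = (-0.00533333, -0.08640000, -0.05813333)
I·α + gyro = (-0.0100, -0.1800, -0.1500)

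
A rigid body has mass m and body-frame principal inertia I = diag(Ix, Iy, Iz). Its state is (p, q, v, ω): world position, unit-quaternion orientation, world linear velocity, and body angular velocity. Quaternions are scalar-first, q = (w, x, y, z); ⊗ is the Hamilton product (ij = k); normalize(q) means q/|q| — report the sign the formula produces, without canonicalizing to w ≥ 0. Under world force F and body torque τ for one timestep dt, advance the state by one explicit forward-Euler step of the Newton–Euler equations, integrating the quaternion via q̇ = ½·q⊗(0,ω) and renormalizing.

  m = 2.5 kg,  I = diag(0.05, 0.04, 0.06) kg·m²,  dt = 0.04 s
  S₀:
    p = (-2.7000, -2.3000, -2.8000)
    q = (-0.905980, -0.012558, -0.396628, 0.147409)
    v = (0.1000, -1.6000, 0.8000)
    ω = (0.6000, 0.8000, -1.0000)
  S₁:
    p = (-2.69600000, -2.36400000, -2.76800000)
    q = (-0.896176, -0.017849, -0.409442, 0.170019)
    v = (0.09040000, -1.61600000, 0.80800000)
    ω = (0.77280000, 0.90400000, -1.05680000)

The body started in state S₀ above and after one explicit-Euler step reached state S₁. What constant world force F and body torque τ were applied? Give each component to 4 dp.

Δω = ω₁−ω₀ = (0.17280000, 0.10400000, -0.05680000)
applied torque τ = (0.2000, 0.1100, -0.0900)
v₁ − v₀ = (-0.00960000, -0.01600000, 0.00800000)
F = m·Δv/dt = (-0.6000, -1.0000, 0.5000)

F = (-0.6000, -1.0000, 0.5000)
τ = (0.2000, 0.1100, -0.0900)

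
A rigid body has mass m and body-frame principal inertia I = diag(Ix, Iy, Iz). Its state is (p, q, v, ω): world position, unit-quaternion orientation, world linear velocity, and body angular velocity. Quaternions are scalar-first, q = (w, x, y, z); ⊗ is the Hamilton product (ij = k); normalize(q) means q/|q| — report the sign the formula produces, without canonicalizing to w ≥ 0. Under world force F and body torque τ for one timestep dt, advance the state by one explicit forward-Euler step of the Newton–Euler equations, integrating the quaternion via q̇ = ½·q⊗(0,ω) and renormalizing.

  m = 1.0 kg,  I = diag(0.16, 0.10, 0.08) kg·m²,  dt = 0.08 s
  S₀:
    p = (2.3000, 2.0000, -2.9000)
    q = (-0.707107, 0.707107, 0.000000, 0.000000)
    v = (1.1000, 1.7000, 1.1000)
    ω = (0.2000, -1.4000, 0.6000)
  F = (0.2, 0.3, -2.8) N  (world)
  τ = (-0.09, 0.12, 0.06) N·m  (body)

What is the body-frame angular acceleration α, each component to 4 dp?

α = (-0.6675, 1.1040, 0.5400)

precession coupling ω×(Iω) = (0.0168, 0.0096, 0.0168)
(τ − ω×Iω)/I = (-0.6675, 1.1040, 0.5400)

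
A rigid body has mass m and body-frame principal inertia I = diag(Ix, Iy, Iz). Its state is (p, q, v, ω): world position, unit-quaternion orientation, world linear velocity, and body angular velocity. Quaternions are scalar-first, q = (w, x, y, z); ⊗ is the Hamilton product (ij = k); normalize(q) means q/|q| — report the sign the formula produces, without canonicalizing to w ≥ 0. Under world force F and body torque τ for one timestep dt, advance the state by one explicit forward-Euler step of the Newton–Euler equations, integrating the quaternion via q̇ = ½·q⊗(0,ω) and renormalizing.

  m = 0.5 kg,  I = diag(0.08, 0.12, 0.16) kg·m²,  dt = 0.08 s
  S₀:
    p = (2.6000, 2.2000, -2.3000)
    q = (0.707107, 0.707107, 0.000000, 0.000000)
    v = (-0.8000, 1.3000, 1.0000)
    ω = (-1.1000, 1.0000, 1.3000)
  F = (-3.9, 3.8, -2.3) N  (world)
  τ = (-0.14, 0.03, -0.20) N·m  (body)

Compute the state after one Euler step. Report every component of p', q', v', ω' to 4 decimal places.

linear accel F/m = (-7.8000, 7.6000, -4.6000)
p' = p + v·dt = (2.5360, 2.3040, -2.2200)
v' = v + a·dt = (-1.4240, 1.9080, 0.6320)
ω×(Iω) gyroscopic = (0.0520, 0.1144, -0.0440)
α = I⁻¹(τ − ω×Iω) = (-2.4000, -0.7033, -0.9750)
ω + α·dt = (-1.2920, 0.9437, 1.2220)
2q̇ = q⊗(0,ω) = (0.7778177, -0.7778177, -0.2121321, 1.6263461)
q' = normalize(q + ½dt·q⊗(0,ω)) = (0.7359, 0.6739, -0.0085, 0.0649)

p' = (2.5360, 2.3040, -2.2200)
q' = (0.7359, 0.6739, -0.0085, 0.0649)
v' = (-1.4240, 1.9080, 0.6320)
ω' = (-1.2920, 0.9437, 1.2220)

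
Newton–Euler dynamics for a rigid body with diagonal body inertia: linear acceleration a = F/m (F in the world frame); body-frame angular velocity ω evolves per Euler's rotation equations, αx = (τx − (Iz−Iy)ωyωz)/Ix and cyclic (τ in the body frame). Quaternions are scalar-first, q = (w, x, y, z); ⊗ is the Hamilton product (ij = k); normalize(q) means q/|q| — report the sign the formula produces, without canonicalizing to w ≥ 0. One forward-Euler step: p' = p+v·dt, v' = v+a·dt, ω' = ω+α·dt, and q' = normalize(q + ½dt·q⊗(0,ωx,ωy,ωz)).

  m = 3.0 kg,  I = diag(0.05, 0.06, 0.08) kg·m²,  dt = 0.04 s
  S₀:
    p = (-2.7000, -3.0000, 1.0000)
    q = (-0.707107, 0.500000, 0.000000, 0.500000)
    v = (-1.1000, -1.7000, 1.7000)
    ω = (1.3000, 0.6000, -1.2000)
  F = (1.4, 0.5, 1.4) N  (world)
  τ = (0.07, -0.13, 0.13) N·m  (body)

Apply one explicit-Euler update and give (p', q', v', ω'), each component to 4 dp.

p' = (-2.7440, -3.0680, 1.0680)
q' = (-0.7076, 0.4753, 0.0165, 0.5226)
v' = (-1.0813, -1.6933, 1.7187)
ω' = (1.3675, 0.4821, -1.1389)

a = (0.4667, 0.1667, 0.4667)
p + v·dt = (-2.7440, -3.0680, 1.0680)
v + (F/m)dt = (-1.0813, -1.6933, 1.7187)
precession coupling ω×(Iω) = (-0.0144, 0.0468, 0.0078)
(τ − ω×Iω)/I = (1.6880, -2.9467, 1.5275)
ω' = ω + α·dt = (1.3675, 0.4821, -1.1389)
q⊗(0,ω) = (-0.0500000, -1.2192391, 0.8257358, 1.1485284)
q' = normalize(q + ½dt·q⊗(0,ω)) = (-0.7076, 0.4753, 0.0165, 0.5226)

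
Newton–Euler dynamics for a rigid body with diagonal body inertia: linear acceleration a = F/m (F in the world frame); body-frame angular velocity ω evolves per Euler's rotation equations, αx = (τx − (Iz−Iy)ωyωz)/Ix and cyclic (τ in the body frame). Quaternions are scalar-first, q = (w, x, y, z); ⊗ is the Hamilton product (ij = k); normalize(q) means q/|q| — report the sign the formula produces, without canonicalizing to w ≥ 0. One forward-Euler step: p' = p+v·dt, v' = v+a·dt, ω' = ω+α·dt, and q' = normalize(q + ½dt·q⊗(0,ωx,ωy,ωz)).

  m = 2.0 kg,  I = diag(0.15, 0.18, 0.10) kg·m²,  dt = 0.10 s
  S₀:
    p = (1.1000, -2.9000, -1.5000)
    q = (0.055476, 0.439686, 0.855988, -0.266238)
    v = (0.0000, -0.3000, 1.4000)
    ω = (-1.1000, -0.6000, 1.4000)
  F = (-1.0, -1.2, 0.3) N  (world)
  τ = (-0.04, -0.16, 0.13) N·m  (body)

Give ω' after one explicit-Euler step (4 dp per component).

α = I⁻¹(τ − ω×Iω) = (-0.7147, -0.4611, 1.1020)
ω' = ω + α·dt = (-1.1715, -0.6461, 1.5102)

ω' = (-1.1715, -0.6461, 1.5102)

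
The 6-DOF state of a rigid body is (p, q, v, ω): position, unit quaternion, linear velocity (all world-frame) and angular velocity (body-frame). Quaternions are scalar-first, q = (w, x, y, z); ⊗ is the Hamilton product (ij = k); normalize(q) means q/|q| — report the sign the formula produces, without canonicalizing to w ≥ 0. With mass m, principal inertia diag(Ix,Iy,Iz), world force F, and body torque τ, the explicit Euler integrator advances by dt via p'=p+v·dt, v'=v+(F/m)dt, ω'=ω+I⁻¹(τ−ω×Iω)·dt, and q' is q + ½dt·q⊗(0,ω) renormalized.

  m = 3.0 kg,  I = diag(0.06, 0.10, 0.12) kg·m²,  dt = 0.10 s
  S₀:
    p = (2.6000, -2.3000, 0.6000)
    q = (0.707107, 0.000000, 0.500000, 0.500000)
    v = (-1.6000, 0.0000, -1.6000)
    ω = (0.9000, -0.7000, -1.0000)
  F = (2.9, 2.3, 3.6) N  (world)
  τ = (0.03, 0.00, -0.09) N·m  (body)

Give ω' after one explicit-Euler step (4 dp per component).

gyro term ω×Iω = (0.0140, 0.0540, -0.0252)
angular accel α = (0.2667, -0.5400, -0.5400)
ω + α·dt = (0.9267, -0.7540, -1.0540)

ω' = (0.9267, -0.7540, -1.0540)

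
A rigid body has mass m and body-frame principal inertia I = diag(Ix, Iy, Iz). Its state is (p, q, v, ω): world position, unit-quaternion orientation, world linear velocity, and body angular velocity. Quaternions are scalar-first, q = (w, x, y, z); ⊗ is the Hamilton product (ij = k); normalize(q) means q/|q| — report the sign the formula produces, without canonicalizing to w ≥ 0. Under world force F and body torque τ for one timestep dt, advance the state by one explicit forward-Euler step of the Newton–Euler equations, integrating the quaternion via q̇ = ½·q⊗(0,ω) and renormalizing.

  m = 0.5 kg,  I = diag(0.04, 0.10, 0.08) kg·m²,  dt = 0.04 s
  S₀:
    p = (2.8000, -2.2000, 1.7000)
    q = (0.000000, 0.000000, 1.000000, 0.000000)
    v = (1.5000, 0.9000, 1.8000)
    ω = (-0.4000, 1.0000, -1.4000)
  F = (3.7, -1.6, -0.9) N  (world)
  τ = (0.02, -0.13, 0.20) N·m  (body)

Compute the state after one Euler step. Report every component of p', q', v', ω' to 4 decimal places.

p' = (2.8600, -2.1640, 1.7720)
q' = (-0.0200, -0.0280, 0.9994, 0.0080)
v' = (1.7960, 0.7720, 1.7280)
ω' = (-0.4080, 0.9570, -1.2880)

(τ − ω×Iω)/I = (-0.2000, -1.0760, 2.8000)
ω' = ω + α·dt = (-0.4080, 0.9570, -1.2880)
2q̇ = q⊗(0,ω) = (-1.0000000, -1.4000000, 0.0000000, 0.4000000)
q' = normalize(q + ½dt·q⊗(0,ω)) = (-0.0200, -0.0280, 0.9994, 0.0080)
a = (7.4000, -3.2000, -1.8000)
p + v·dt = (2.8600, -2.1640, 1.7720)
v' = v + a·dt = (1.7960, 0.7720, 1.7280)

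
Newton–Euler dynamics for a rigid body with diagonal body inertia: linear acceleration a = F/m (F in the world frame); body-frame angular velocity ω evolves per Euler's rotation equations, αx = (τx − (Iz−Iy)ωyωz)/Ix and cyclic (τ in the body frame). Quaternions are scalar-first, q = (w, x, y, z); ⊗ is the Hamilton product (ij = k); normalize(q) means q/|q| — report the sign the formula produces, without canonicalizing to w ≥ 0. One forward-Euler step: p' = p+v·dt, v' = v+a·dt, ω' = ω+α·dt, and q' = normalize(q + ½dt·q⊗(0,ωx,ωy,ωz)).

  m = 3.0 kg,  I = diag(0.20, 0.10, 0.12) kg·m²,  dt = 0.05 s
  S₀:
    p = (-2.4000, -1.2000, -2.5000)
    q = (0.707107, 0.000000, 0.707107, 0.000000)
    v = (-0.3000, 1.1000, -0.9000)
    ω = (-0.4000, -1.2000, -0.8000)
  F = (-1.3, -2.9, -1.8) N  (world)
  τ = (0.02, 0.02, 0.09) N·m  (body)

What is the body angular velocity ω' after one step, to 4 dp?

ω' = (-0.3998, -1.2028, -0.7425)

precession coupling ω×(Iω) = (0.0192, 0.0256, -0.0480)
angular accel α = (0.0040, -0.0560, 1.1500)
new body rate ω' = (-0.3998, -1.2028, -0.7425)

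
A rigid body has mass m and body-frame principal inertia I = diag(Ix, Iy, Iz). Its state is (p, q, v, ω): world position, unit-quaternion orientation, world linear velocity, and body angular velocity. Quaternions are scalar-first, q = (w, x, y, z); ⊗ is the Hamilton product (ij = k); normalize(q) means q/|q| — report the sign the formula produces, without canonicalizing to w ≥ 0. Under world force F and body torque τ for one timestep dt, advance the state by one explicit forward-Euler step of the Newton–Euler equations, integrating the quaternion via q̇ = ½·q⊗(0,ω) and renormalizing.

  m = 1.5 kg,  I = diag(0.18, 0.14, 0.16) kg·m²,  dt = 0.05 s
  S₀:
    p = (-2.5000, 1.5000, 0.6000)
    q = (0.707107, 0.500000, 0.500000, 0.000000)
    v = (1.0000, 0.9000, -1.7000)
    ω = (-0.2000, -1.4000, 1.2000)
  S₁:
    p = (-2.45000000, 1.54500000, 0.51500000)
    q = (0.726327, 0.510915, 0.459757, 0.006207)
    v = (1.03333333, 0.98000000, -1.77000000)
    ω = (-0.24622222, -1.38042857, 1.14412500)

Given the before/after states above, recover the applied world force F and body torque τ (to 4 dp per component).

Δv = v₁−v₀ = (0.03333333, 0.08000000, -0.07000000)
F = m·Δv/dt = (1.0000, 2.4000, -2.1000)
ω₁ − ω₀ = (-0.04622222, 0.01957143, -0.05587500)
I·α + gyro = (-0.2000, 0.0500, -0.1900)

F = (1.0000, 2.4000, -2.1000)
τ = (-0.2000, 0.0500, -0.1900)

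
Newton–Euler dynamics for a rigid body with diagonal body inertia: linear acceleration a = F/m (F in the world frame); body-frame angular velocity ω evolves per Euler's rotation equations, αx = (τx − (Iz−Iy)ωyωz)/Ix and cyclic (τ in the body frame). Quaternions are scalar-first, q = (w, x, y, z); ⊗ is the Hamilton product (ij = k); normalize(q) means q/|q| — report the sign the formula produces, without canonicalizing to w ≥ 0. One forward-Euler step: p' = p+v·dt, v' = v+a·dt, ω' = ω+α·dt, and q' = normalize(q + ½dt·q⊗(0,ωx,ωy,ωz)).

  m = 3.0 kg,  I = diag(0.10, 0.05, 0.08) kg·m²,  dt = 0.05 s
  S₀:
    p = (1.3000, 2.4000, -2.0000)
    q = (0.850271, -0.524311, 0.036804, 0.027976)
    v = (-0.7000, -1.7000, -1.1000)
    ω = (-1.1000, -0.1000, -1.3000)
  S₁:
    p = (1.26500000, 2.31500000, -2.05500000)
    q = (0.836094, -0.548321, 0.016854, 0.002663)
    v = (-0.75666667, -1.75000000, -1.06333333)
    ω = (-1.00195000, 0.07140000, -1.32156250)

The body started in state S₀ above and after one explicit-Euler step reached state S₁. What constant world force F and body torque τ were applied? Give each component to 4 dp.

Δv = v₁−v₀ = (-0.05666667, -0.05000000, 0.03666667)
applied force F = (-3.4000, -3.0000, 2.2000)
rate change Δω = (0.09805000, 0.17140000, -0.02156250)
applied torque τ = (0.2000, 0.2000, -0.0400)

F = (-3.4000, -3.0000, 2.2000)
τ = (0.2000, 0.2000, -0.0400)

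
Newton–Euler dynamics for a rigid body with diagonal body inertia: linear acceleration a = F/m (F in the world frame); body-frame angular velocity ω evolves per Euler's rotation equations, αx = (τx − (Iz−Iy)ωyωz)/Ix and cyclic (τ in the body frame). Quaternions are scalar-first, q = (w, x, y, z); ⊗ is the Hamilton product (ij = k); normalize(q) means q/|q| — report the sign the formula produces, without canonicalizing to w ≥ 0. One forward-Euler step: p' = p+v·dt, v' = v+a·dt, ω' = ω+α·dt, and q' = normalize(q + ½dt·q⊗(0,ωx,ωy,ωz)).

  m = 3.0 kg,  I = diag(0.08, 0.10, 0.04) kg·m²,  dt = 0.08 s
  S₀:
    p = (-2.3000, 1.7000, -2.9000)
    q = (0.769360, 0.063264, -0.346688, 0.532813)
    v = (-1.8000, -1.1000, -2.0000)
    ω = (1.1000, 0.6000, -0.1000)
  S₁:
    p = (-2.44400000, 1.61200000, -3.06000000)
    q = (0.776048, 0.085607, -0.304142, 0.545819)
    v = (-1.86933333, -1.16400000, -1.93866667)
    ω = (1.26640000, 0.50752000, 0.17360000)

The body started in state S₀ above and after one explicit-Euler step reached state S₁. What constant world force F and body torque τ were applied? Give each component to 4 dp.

ω₁ − ω₀ = (0.16640000, -0.09248000, 0.27360000)
ω₀×(Iω₀) = (0.0036, -0.0044, 0.0132)
τ = I·(Δω/dt) + ω₀×(Iω₀) = (0.1700, -0.1200, 0.1500)
Δv = v₁−v₀ = (-0.06933333, -0.06400000, 0.06133333)
m·(v₁−v₀)/dt = (-2.6000, -2.4000, 2.3000)

F = (-2.6000, -2.4000, 2.3000)
τ = (0.1700, -0.1200, 0.1500)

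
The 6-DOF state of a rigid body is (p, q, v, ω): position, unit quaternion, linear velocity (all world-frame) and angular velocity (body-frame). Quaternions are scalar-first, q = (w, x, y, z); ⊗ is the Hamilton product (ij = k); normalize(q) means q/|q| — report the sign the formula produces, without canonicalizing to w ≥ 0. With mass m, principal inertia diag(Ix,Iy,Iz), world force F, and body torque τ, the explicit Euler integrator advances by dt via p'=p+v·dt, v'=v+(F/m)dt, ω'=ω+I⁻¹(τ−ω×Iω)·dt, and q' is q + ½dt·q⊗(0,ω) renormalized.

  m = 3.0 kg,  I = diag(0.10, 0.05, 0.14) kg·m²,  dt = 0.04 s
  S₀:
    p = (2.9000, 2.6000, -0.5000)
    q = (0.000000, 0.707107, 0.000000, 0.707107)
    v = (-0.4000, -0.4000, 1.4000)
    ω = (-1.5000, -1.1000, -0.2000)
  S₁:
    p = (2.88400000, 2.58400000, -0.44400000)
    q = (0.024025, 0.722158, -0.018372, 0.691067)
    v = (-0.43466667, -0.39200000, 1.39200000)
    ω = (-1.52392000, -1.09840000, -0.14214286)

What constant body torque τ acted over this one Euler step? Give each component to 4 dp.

Δω = ω₁−ω₀ = (-0.02392000, 0.00160000, 0.05785714)
τ = I·(Δω/dt) + ω₀×(Iω₀) = (-0.0400, -0.0100, 0.1200)

τ = (-0.0400, -0.0100, 0.1200)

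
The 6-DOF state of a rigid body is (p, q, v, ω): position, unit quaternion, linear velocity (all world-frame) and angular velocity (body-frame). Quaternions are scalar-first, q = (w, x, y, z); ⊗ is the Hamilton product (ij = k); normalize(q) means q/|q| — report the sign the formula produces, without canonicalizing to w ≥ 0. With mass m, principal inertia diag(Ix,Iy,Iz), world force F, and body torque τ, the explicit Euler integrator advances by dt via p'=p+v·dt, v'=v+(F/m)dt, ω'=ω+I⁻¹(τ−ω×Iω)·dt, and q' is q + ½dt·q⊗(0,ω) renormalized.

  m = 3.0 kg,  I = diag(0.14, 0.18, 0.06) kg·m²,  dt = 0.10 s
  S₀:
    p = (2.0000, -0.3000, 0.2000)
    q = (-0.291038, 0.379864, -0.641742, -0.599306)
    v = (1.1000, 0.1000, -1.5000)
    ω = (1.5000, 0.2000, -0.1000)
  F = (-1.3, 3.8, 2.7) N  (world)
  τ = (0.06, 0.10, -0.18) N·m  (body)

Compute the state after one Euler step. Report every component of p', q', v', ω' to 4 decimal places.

angular accel α = (0.4114, 0.6222, -3.2000)
ω + α·dt = (1.5411, 0.2622, -0.4200)
Hamilton product q⊗(0,ω) = (-0.5013782, -0.2525216, -0.9191802, 1.0676896)
q' = normalize(q + ½dt·q⊗(0,ω)) = (-0.3152, 0.3662, -0.6857, -0.5444)
linear accel F/m = (-0.4333, 1.2667, 0.9000)
p + v·dt = (2.1100, -0.2900, 0.0500)
new velocity v' = (1.0567, 0.2267, -1.4100)

p' = (2.1100, -0.2900, 0.0500)
q' = (-0.3152, 0.3662, -0.6857, -0.5444)
v' = (1.0567, 0.2267, -1.4100)
ω' = (1.5411, 0.2622, -0.4200)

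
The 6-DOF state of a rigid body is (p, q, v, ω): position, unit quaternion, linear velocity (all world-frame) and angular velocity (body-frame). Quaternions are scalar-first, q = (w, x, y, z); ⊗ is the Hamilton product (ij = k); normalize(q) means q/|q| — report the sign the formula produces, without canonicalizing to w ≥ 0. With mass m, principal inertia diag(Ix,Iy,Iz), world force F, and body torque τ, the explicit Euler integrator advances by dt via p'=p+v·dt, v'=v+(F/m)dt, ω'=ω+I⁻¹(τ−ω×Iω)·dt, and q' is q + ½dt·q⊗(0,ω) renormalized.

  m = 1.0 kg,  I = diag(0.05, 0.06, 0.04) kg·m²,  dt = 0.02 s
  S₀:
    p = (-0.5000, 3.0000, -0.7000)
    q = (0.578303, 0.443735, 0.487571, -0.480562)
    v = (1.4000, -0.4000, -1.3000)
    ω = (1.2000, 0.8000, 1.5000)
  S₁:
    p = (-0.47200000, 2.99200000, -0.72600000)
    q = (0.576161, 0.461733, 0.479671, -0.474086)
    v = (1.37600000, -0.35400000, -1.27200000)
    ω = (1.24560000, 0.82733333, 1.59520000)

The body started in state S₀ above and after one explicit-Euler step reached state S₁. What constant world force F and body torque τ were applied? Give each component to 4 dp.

Δω = ω₁−ω₀ = (0.04560000, 0.02733333, 0.09520000)
gyro term ω₀×Iω₀ = (-0.0240, 0.0180, 0.0096)
τ = I·(Δω/dt) + ω₀×(Iω₀) = (0.0900, 0.1000, 0.2000)
v₁ − v₀ = (-0.02400000, 0.04600000, 0.02800000)
m·(v₁−v₀)/dt = (-1.2000, 2.3000, 1.4000)

F = (-1.2000, 2.3000, 1.4000)
τ = (0.0900, 0.1000, 0.2000)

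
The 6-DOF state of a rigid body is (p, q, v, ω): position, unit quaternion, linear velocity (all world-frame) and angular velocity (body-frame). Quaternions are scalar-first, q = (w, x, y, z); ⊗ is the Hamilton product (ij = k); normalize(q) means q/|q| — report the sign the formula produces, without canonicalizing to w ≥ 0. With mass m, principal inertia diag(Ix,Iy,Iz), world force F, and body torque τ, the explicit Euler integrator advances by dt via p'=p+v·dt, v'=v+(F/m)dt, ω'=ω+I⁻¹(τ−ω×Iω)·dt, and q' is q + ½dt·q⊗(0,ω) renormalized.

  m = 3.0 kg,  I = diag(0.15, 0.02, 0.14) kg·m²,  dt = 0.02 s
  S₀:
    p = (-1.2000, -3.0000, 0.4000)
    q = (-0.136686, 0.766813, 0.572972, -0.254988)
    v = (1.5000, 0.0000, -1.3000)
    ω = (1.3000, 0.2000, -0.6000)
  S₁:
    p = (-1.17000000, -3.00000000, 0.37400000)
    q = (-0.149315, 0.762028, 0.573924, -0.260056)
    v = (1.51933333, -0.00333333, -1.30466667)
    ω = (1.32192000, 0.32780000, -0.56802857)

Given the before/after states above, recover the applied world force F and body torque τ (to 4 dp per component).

F = (2.9000, -0.5000, -0.7000)
τ = (0.1500, 0.1200, 0.1900)

v₁ − v₀ = (0.01933333, -0.00333333, -0.00466667)
m·(v₁−v₀)/dt = (2.9000, -0.5000, -0.7000)
ω₁ − ω₀ = (0.02192000, 0.12780000, 0.03197143)
τ = I·(Δω/dt) + ω₀×(Iω₀) = (0.1500, 0.1200, 0.1900)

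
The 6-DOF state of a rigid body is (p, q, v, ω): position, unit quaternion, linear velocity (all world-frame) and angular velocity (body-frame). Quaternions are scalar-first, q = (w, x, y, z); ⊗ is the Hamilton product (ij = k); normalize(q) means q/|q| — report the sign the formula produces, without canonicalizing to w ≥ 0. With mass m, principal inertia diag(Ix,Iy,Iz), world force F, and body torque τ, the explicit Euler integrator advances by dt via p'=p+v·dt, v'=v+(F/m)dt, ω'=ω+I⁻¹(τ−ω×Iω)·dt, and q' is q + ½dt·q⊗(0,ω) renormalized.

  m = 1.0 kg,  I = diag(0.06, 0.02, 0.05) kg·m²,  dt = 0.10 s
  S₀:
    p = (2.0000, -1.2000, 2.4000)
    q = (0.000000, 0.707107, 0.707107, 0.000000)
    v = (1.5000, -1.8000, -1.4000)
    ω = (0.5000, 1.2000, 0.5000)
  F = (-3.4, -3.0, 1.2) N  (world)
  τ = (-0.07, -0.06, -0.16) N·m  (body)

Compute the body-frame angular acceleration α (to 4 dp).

ω×(Iω) gyroscopic = (0.0180, 0.0025, -0.0240)
(τ − ω×Iω)/I = (-1.4667, -3.1250, -2.7200)

α = (-1.4667, -3.1250, -2.7200)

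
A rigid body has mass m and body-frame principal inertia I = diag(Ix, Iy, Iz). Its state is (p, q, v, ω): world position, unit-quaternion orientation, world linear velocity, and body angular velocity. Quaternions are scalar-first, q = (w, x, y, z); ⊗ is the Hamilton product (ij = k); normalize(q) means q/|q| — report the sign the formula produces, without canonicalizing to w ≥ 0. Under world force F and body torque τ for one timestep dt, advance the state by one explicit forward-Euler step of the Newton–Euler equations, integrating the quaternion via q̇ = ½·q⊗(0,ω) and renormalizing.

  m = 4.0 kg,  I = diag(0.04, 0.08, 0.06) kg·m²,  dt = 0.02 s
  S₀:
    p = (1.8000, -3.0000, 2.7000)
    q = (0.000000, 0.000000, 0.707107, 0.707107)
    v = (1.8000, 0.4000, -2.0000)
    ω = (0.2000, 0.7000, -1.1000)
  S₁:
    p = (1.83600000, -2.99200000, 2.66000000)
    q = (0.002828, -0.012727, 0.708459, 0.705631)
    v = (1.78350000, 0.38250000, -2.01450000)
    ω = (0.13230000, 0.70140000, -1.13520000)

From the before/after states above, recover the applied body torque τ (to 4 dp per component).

τ = (-0.1200, 0.0100, -0.1000)

ω₁ − ω₀ = (-0.06770000, 0.00140000, -0.03520000)
gyro term ω₀×Iω₀ = (0.0154, 0.0044, 0.0056)
applied torque τ = (-0.1200, 0.0100, -0.1000)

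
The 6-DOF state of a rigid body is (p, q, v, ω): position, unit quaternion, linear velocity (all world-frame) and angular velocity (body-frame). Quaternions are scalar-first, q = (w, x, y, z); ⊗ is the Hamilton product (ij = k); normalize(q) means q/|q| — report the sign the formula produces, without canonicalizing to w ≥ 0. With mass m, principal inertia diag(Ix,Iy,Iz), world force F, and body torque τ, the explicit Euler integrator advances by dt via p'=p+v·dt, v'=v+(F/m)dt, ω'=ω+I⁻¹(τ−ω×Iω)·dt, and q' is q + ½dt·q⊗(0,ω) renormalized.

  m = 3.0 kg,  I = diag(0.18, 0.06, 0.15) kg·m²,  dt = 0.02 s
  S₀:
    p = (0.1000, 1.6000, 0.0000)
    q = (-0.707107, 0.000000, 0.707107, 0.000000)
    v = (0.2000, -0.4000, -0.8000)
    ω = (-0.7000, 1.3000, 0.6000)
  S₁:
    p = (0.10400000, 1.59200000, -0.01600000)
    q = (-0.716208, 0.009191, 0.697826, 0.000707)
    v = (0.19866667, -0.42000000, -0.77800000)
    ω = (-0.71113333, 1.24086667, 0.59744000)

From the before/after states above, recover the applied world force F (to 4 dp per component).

Δv = v₁−v₀ = (-0.00133333, -0.02000000, 0.02200000)
m·(v₁−v₀)/dt = (-0.2000, -3.0000, 3.3000)

F = (-0.2000, -3.0000, 3.3000)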